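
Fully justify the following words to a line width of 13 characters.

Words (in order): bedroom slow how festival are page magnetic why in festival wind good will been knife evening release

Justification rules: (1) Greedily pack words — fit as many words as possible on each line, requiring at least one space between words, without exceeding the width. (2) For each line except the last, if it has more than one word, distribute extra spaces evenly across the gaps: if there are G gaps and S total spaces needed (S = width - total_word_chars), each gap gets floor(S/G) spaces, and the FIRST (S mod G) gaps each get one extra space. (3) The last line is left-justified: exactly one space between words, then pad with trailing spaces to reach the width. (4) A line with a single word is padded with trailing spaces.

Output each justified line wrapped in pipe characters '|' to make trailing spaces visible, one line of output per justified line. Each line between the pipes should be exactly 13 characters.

Line 1: ['bedroom', 'slow'] (min_width=12, slack=1)
Line 2: ['how', 'festival'] (min_width=12, slack=1)
Line 3: ['are', 'page'] (min_width=8, slack=5)
Line 4: ['magnetic', 'why'] (min_width=12, slack=1)
Line 5: ['in', 'festival'] (min_width=11, slack=2)
Line 6: ['wind', 'good'] (min_width=9, slack=4)
Line 7: ['will', 'been'] (min_width=9, slack=4)
Line 8: ['knife', 'evening'] (min_width=13, slack=0)
Line 9: ['release'] (min_width=7, slack=6)

Answer: |bedroom  slow|
|how  festival|
|are      page|
|magnetic  why|
|in   festival|
|wind     good|
|will     been|
|knife evening|
|release      |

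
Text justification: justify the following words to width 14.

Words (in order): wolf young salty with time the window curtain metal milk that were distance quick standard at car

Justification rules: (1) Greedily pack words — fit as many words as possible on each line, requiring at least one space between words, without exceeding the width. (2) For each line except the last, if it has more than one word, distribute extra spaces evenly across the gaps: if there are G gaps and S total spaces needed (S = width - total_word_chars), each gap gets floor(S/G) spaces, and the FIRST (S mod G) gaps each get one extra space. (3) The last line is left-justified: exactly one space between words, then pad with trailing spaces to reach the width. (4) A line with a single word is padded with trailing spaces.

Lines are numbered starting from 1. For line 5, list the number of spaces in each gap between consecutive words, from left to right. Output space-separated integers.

Line 1: ['wolf', 'young'] (min_width=10, slack=4)
Line 2: ['salty', 'with'] (min_width=10, slack=4)
Line 3: ['time', 'the'] (min_width=8, slack=6)
Line 4: ['window', 'curtain'] (min_width=14, slack=0)
Line 5: ['metal', 'milk'] (min_width=10, slack=4)
Line 6: ['that', 'were'] (min_width=9, slack=5)
Line 7: ['distance', 'quick'] (min_width=14, slack=0)
Line 8: ['standard', 'at'] (min_width=11, slack=3)
Line 9: ['car'] (min_width=3, slack=11)

Answer: 5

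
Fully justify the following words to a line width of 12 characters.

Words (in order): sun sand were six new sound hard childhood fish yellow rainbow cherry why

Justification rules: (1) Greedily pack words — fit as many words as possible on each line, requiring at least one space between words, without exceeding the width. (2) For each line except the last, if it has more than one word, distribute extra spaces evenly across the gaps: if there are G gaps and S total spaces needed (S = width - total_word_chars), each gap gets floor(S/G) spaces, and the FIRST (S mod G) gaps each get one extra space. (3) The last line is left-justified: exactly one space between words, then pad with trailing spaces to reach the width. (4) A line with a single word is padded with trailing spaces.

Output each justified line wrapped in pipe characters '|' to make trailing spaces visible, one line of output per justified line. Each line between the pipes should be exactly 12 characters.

Answer: |sun     sand|
|were six new|
|sound   hard|
|childhood   |
|fish  yellow|
|rainbow     |
|cherry why  |

Derivation:
Line 1: ['sun', 'sand'] (min_width=8, slack=4)
Line 2: ['were', 'six', 'new'] (min_width=12, slack=0)
Line 3: ['sound', 'hard'] (min_width=10, slack=2)
Line 4: ['childhood'] (min_width=9, slack=3)
Line 5: ['fish', 'yellow'] (min_width=11, slack=1)
Line 6: ['rainbow'] (min_width=7, slack=5)
Line 7: ['cherry', 'why'] (min_width=10, slack=2)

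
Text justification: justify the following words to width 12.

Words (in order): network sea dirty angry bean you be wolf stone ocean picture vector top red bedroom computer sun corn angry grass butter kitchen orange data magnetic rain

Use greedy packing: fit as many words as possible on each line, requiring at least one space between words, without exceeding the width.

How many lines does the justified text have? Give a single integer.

Line 1: ['network', 'sea'] (min_width=11, slack=1)
Line 2: ['dirty', 'angry'] (min_width=11, slack=1)
Line 3: ['bean', 'you', 'be'] (min_width=11, slack=1)
Line 4: ['wolf', 'stone'] (min_width=10, slack=2)
Line 5: ['ocean'] (min_width=5, slack=7)
Line 6: ['picture'] (min_width=7, slack=5)
Line 7: ['vector', 'top'] (min_width=10, slack=2)
Line 8: ['red', 'bedroom'] (min_width=11, slack=1)
Line 9: ['computer', 'sun'] (min_width=12, slack=0)
Line 10: ['corn', 'angry'] (min_width=10, slack=2)
Line 11: ['grass', 'butter'] (min_width=12, slack=0)
Line 12: ['kitchen'] (min_width=7, slack=5)
Line 13: ['orange', 'data'] (min_width=11, slack=1)
Line 14: ['magnetic'] (min_width=8, slack=4)
Line 15: ['rain'] (min_width=4, slack=8)
Total lines: 15

Answer: 15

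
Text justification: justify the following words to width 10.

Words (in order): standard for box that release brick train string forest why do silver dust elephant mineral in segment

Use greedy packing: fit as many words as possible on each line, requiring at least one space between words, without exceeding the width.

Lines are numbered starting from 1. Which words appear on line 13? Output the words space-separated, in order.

Answer: segment

Derivation:
Line 1: ['standard'] (min_width=8, slack=2)
Line 2: ['for', 'box'] (min_width=7, slack=3)
Line 3: ['that'] (min_width=4, slack=6)
Line 4: ['release'] (min_width=7, slack=3)
Line 5: ['brick'] (min_width=5, slack=5)
Line 6: ['train'] (min_width=5, slack=5)
Line 7: ['string'] (min_width=6, slack=4)
Line 8: ['forest', 'why'] (min_width=10, slack=0)
Line 9: ['do', 'silver'] (min_width=9, slack=1)
Line 10: ['dust'] (min_width=4, slack=6)
Line 11: ['elephant'] (min_width=8, slack=2)
Line 12: ['mineral', 'in'] (min_width=10, slack=0)
Line 13: ['segment'] (min_width=7, slack=3)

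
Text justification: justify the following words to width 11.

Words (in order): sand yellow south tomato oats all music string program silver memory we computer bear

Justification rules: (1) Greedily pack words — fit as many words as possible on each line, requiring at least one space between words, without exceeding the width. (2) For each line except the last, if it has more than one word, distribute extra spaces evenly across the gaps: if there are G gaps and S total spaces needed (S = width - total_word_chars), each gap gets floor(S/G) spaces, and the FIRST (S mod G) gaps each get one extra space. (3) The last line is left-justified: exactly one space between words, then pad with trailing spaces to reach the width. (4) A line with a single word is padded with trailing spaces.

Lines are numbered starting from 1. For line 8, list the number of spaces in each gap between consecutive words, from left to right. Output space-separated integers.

Answer: 3

Derivation:
Line 1: ['sand', 'yellow'] (min_width=11, slack=0)
Line 2: ['south'] (min_width=5, slack=6)
Line 3: ['tomato', 'oats'] (min_width=11, slack=0)
Line 4: ['all', 'music'] (min_width=9, slack=2)
Line 5: ['string'] (min_width=6, slack=5)
Line 6: ['program'] (min_width=7, slack=4)
Line 7: ['silver'] (min_width=6, slack=5)
Line 8: ['memory', 'we'] (min_width=9, slack=2)
Line 9: ['computer'] (min_width=8, slack=3)
Line 10: ['bear'] (min_width=4, slack=7)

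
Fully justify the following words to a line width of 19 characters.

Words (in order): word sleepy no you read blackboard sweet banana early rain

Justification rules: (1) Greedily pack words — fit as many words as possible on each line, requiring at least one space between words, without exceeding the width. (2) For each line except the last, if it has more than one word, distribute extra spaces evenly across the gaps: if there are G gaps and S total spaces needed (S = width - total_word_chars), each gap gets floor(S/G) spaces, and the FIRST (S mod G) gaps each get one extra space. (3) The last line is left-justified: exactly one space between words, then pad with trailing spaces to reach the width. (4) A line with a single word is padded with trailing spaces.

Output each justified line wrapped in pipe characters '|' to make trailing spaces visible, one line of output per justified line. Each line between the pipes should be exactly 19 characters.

Line 1: ['word', 'sleepy', 'no', 'you'] (min_width=18, slack=1)
Line 2: ['read', 'blackboard'] (min_width=15, slack=4)
Line 3: ['sweet', 'banana', 'early'] (min_width=18, slack=1)
Line 4: ['rain'] (min_width=4, slack=15)

Answer: |word  sleepy no you|
|read     blackboard|
|sweet  banana early|
|rain               |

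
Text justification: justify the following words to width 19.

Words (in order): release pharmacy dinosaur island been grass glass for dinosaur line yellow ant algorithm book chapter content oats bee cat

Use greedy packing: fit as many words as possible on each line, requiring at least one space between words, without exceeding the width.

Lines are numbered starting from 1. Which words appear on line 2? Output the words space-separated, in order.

Answer: dinosaur island

Derivation:
Line 1: ['release', 'pharmacy'] (min_width=16, slack=3)
Line 2: ['dinosaur', 'island'] (min_width=15, slack=4)
Line 3: ['been', 'grass', 'glass'] (min_width=16, slack=3)
Line 4: ['for', 'dinosaur', 'line'] (min_width=17, slack=2)
Line 5: ['yellow', 'ant'] (min_width=10, slack=9)
Line 6: ['algorithm', 'book'] (min_width=14, slack=5)
Line 7: ['chapter', 'content'] (min_width=15, slack=4)
Line 8: ['oats', 'bee', 'cat'] (min_width=12, slack=7)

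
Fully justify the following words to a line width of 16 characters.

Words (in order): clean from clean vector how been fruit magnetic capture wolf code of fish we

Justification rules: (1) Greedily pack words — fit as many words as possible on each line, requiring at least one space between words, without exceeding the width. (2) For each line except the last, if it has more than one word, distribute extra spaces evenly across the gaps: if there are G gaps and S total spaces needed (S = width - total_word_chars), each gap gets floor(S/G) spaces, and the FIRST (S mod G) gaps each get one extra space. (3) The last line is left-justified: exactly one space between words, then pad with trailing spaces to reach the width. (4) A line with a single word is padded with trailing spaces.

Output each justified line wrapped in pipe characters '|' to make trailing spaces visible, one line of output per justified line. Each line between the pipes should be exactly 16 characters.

Line 1: ['clean', 'from', 'clean'] (min_width=16, slack=0)
Line 2: ['vector', 'how', 'been'] (min_width=15, slack=1)
Line 3: ['fruit', 'magnetic'] (min_width=14, slack=2)
Line 4: ['capture', 'wolf'] (min_width=12, slack=4)
Line 5: ['code', 'of', 'fish', 'we'] (min_width=15, slack=1)

Answer: |clean from clean|
|vector  how been|
|fruit   magnetic|
|capture     wolf|
|code of fish we |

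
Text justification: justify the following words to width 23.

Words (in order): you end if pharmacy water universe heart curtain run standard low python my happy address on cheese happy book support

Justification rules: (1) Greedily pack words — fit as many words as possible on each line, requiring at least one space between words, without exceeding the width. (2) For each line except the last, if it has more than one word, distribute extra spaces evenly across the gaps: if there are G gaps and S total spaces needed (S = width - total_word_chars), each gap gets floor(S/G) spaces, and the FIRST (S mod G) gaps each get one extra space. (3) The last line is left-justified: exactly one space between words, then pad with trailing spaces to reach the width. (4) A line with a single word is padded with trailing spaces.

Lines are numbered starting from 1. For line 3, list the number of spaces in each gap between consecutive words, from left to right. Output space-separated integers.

Answer: 3 2

Derivation:
Line 1: ['you', 'end', 'if', 'pharmacy'] (min_width=19, slack=4)
Line 2: ['water', 'universe', 'heart'] (min_width=20, slack=3)
Line 3: ['curtain', 'run', 'standard'] (min_width=20, slack=3)
Line 4: ['low', 'python', 'my', 'happy'] (min_width=19, slack=4)
Line 5: ['address', 'on', 'cheese', 'happy'] (min_width=23, slack=0)
Line 6: ['book', 'support'] (min_width=12, slack=11)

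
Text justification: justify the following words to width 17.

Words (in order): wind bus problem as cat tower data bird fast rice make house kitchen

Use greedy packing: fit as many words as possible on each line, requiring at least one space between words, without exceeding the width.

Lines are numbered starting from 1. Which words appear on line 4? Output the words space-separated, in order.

Line 1: ['wind', 'bus', 'problem'] (min_width=16, slack=1)
Line 2: ['as', 'cat', 'tower', 'data'] (min_width=17, slack=0)
Line 3: ['bird', 'fast', 'rice'] (min_width=14, slack=3)
Line 4: ['make', 'house'] (min_width=10, slack=7)
Line 5: ['kitchen'] (min_width=7, slack=10)

Answer: make house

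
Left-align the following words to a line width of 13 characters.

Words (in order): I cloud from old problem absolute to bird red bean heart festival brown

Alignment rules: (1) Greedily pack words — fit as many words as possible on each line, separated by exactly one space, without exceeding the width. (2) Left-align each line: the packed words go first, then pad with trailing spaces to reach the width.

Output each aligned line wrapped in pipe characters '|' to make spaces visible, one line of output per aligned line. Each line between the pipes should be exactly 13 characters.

Line 1: ['I', 'cloud', 'from'] (min_width=12, slack=1)
Line 2: ['old', 'problem'] (min_width=11, slack=2)
Line 3: ['absolute', 'to'] (min_width=11, slack=2)
Line 4: ['bird', 'red', 'bean'] (min_width=13, slack=0)
Line 5: ['heart'] (min_width=5, slack=8)
Line 6: ['festival'] (min_width=8, slack=5)
Line 7: ['brown'] (min_width=5, slack=8)

Answer: |I cloud from |
|old problem  |
|absolute to  |
|bird red bean|
|heart        |
|festival     |
|brown        |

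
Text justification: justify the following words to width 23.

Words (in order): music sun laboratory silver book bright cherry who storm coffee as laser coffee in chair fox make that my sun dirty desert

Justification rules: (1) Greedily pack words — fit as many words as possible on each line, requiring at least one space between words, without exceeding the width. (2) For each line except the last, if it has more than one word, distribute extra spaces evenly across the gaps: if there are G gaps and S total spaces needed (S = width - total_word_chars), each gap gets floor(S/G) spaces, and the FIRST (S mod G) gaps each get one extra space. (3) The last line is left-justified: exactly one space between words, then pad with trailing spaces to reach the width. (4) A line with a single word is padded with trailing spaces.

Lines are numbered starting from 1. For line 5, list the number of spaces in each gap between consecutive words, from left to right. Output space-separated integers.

Line 1: ['music', 'sun', 'laboratory'] (min_width=20, slack=3)
Line 2: ['silver', 'book', 'bright'] (min_width=18, slack=5)
Line 3: ['cherry', 'who', 'storm', 'coffee'] (min_width=23, slack=0)
Line 4: ['as', 'laser', 'coffee', 'in'] (min_width=18, slack=5)
Line 5: ['chair', 'fox', 'make', 'that', 'my'] (min_width=22, slack=1)
Line 6: ['sun', 'dirty', 'desert'] (min_width=16, slack=7)

Answer: 2 1 1 1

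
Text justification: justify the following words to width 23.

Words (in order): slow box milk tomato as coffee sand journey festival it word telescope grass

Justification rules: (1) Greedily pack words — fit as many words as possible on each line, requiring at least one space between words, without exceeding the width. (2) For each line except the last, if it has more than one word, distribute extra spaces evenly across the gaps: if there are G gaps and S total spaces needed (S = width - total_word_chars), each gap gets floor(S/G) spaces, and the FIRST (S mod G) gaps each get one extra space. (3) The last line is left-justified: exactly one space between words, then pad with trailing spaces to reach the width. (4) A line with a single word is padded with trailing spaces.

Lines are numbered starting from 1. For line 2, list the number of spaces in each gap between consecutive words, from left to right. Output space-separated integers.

Line 1: ['slow', 'box', 'milk', 'tomato', 'as'] (min_width=23, slack=0)
Line 2: ['coffee', 'sand', 'journey'] (min_width=19, slack=4)
Line 3: ['festival', 'it', 'word'] (min_width=16, slack=7)
Line 4: ['telescope', 'grass'] (min_width=15, slack=8)

Answer: 3 3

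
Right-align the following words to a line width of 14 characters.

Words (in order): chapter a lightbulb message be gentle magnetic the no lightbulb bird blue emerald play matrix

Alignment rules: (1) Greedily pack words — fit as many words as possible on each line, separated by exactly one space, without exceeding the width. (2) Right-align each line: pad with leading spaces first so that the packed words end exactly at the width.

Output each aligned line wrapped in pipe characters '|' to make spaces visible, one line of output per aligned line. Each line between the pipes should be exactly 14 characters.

Answer: |     chapter a|
|     lightbulb|
|    message be|
|        gentle|
|  magnetic the|
|  no lightbulb|
|     bird blue|
|  emerald play|
|        matrix|

Derivation:
Line 1: ['chapter', 'a'] (min_width=9, slack=5)
Line 2: ['lightbulb'] (min_width=9, slack=5)
Line 3: ['message', 'be'] (min_width=10, slack=4)
Line 4: ['gentle'] (min_width=6, slack=8)
Line 5: ['magnetic', 'the'] (min_width=12, slack=2)
Line 6: ['no', 'lightbulb'] (min_width=12, slack=2)
Line 7: ['bird', 'blue'] (min_width=9, slack=5)
Line 8: ['emerald', 'play'] (min_width=12, slack=2)
Line 9: ['matrix'] (min_width=6, slack=8)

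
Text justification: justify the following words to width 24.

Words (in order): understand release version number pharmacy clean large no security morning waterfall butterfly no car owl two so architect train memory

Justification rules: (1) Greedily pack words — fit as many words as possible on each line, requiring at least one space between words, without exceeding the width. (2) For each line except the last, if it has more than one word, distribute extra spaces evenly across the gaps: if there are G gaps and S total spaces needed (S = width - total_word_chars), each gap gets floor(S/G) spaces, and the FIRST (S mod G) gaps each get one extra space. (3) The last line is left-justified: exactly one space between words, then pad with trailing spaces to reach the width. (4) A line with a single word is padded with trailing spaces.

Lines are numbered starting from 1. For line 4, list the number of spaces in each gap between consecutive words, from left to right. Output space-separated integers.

Line 1: ['understand', 'release'] (min_width=18, slack=6)
Line 2: ['version', 'number', 'pharmacy'] (min_width=23, slack=1)
Line 3: ['clean', 'large', 'no', 'security'] (min_width=23, slack=1)
Line 4: ['morning', 'waterfall'] (min_width=17, slack=7)
Line 5: ['butterfly', 'no', 'car', 'owl', 'two'] (min_width=24, slack=0)
Line 6: ['so', 'architect', 'train'] (min_width=18, slack=6)
Line 7: ['memory'] (min_width=6, slack=18)

Answer: 8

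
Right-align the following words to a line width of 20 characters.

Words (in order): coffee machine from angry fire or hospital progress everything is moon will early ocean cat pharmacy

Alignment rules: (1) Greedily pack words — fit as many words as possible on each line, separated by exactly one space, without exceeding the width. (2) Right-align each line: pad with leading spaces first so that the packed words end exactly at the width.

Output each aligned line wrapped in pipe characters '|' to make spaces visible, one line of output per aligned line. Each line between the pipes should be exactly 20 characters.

Answer: | coffee machine from|
|       angry fire or|
|   hospital progress|
|  everything is moon|
|will early ocean cat|
|            pharmacy|

Derivation:
Line 1: ['coffee', 'machine', 'from'] (min_width=19, slack=1)
Line 2: ['angry', 'fire', 'or'] (min_width=13, slack=7)
Line 3: ['hospital', 'progress'] (min_width=17, slack=3)
Line 4: ['everything', 'is', 'moon'] (min_width=18, slack=2)
Line 5: ['will', 'early', 'ocean', 'cat'] (min_width=20, slack=0)
Line 6: ['pharmacy'] (min_width=8, slack=12)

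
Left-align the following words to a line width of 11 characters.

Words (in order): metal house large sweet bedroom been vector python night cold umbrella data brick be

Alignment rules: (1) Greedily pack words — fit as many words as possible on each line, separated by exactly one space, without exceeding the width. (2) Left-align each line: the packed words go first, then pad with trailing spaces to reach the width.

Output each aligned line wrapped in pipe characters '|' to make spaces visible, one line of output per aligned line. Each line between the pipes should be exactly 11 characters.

Line 1: ['metal', 'house'] (min_width=11, slack=0)
Line 2: ['large', 'sweet'] (min_width=11, slack=0)
Line 3: ['bedroom'] (min_width=7, slack=4)
Line 4: ['been', 'vector'] (min_width=11, slack=0)
Line 5: ['python'] (min_width=6, slack=5)
Line 6: ['night', 'cold'] (min_width=10, slack=1)
Line 7: ['umbrella'] (min_width=8, slack=3)
Line 8: ['data', 'brick'] (min_width=10, slack=1)
Line 9: ['be'] (min_width=2, slack=9)

Answer: |metal house|
|large sweet|
|bedroom    |
|been vector|
|python     |
|night cold |
|umbrella   |
|data brick |
|be         |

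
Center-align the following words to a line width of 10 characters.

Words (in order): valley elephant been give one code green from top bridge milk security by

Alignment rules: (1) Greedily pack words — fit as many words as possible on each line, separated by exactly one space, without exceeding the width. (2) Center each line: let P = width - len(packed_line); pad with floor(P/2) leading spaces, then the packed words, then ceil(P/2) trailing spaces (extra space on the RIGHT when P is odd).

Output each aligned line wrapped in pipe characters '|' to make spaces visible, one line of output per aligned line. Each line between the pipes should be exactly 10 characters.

Line 1: ['valley'] (min_width=6, slack=4)
Line 2: ['elephant'] (min_width=8, slack=2)
Line 3: ['been', 'give'] (min_width=9, slack=1)
Line 4: ['one', 'code'] (min_width=8, slack=2)
Line 5: ['green', 'from'] (min_width=10, slack=0)
Line 6: ['top', 'bridge'] (min_width=10, slack=0)
Line 7: ['milk'] (min_width=4, slack=6)
Line 8: ['security'] (min_width=8, slack=2)
Line 9: ['by'] (min_width=2, slack=8)

Answer: |  valley  |
| elephant |
|been give |
| one code |
|green from|
|top bridge|
|   milk   |
| security |
|    by    |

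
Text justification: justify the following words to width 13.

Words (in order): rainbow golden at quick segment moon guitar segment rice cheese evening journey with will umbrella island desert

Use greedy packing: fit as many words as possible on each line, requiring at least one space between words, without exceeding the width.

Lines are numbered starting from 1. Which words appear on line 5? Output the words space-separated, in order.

Line 1: ['rainbow'] (min_width=7, slack=6)
Line 2: ['golden', 'at'] (min_width=9, slack=4)
Line 3: ['quick', 'segment'] (min_width=13, slack=0)
Line 4: ['moon', 'guitar'] (min_width=11, slack=2)
Line 5: ['segment', 'rice'] (min_width=12, slack=1)
Line 6: ['cheese'] (min_width=6, slack=7)
Line 7: ['evening'] (min_width=7, slack=6)
Line 8: ['journey', 'with'] (min_width=12, slack=1)
Line 9: ['will', 'umbrella'] (min_width=13, slack=0)
Line 10: ['island', 'desert'] (min_width=13, slack=0)

Answer: segment rice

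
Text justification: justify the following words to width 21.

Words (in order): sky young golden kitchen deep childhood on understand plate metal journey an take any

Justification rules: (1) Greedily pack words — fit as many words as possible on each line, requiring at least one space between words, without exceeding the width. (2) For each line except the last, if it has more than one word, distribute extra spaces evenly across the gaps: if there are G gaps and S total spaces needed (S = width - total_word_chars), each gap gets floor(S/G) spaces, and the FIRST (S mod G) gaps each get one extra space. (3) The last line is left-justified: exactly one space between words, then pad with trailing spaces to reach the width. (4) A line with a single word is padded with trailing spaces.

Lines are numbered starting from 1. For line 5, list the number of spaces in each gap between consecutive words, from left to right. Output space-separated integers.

Answer: 1 1 1

Derivation:
Line 1: ['sky', 'young', 'golden'] (min_width=16, slack=5)
Line 2: ['kitchen', 'deep'] (min_width=12, slack=9)
Line 3: ['childhood', 'on'] (min_width=12, slack=9)
Line 4: ['understand', 'plate'] (min_width=16, slack=5)
Line 5: ['metal', 'journey', 'an', 'take'] (min_width=21, slack=0)
Line 6: ['any'] (min_width=3, slack=18)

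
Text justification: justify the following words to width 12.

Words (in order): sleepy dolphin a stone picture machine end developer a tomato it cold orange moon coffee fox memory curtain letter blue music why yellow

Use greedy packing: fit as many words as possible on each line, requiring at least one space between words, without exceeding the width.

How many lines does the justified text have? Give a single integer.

Answer: 14

Derivation:
Line 1: ['sleepy'] (min_width=6, slack=6)
Line 2: ['dolphin', 'a'] (min_width=9, slack=3)
Line 3: ['stone'] (min_width=5, slack=7)
Line 4: ['picture'] (min_width=7, slack=5)
Line 5: ['machine', 'end'] (min_width=11, slack=1)
Line 6: ['developer', 'a'] (min_width=11, slack=1)
Line 7: ['tomato', 'it'] (min_width=9, slack=3)
Line 8: ['cold', 'orange'] (min_width=11, slack=1)
Line 9: ['moon', 'coffee'] (min_width=11, slack=1)
Line 10: ['fox', 'memory'] (min_width=10, slack=2)
Line 11: ['curtain'] (min_width=7, slack=5)
Line 12: ['letter', 'blue'] (min_width=11, slack=1)
Line 13: ['music', 'why'] (min_width=9, slack=3)
Line 14: ['yellow'] (min_width=6, slack=6)
Total lines: 14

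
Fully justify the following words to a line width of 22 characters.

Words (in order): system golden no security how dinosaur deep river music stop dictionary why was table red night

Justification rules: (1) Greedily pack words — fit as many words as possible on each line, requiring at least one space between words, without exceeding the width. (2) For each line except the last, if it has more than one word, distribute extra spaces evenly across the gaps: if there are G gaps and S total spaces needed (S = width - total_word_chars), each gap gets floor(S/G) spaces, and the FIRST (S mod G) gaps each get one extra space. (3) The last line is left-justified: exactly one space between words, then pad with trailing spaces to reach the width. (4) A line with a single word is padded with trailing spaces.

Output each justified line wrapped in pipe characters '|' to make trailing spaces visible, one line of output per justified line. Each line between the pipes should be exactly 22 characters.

Answer: |system    golden    no|
|security  how dinosaur|
|deep  river music stop|
|dictionary   why   was|
|table red night       |

Derivation:
Line 1: ['system', 'golden', 'no'] (min_width=16, slack=6)
Line 2: ['security', 'how', 'dinosaur'] (min_width=21, slack=1)
Line 3: ['deep', 'river', 'music', 'stop'] (min_width=21, slack=1)
Line 4: ['dictionary', 'why', 'was'] (min_width=18, slack=4)
Line 5: ['table', 'red', 'night'] (min_width=15, slack=7)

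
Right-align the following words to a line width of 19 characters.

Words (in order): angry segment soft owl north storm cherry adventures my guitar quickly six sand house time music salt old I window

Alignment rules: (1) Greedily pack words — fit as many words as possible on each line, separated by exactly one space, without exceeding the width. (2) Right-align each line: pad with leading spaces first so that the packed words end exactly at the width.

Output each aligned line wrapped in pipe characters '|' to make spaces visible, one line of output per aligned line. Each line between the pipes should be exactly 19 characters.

Line 1: ['angry', 'segment', 'soft'] (min_width=18, slack=1)
Line 2: ['owl', 'north', 'storm'] (min_width=15, slack=4)
Line 3: ['cherry', 'adventures'] (min_width=17, slack=2)
Line 4: ['my', 'guitar', 'quickly'] (min_width=17, slack=2)
Line 5: ['six', 'sand', 'house', 'time'] (min_width=19, slack=0)
Line 6: ['music', 'salt', 'old', 'I'] (min_width=16, slack=3)
Line 7: ['window'] (min_width=6, slack=13)

Answer: | angry segment soft|
|    owl north storm|
|  cherry adventures|
|  my guitar quickly|
|six sand house time|
|   music salt old I|
|             window|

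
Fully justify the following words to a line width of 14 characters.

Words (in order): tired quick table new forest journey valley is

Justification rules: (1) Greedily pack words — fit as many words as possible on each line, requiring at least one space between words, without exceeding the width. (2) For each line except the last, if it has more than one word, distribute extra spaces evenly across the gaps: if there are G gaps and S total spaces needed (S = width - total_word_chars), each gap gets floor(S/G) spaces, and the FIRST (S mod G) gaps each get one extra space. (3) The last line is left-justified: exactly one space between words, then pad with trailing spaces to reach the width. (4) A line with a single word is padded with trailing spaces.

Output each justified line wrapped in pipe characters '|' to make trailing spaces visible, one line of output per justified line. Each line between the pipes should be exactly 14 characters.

Line 1: ['tired', 'quick'] (min_width=11, slack=3)
Line 2: ['table', 'new'] (min_width=9, slack=5)
Line 3: ['forest', 'journey'] (min_width=14, slack=0)
Line 4: ['valley', 'is'] (min_width=9, slack=5)

Answer: |tired    quick|
|table      new|
|forest journey|
|valley is     |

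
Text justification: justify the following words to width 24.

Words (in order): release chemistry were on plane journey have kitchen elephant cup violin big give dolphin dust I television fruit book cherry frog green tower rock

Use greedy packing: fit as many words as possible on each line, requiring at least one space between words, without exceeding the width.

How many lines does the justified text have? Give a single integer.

Line 1: ['release', 'chemistry', 'were'] (min_width=22, slack=2)
Line 2: ['on', 'plane', 'journey', 'have'] (min_width=21, slack=3)
Line 3: ['kitchen', 'elephant', 'cup'] (min_width=20, slack=4)
Line 4: ['violin', 'big', 'give', 'dolphin'] (min_width=23, slack=1)
Line 5: ['dust', 'I', 'television', 'fruit'] (min_width=23, slack=1)
Line 6: ['book', 'cherry', 'frog', 'green'] (min_width=22, slack=2)
Line 7: ['tower', 'rock'] (min_width=10, slack=14)
Total lines: 7

Answer: 7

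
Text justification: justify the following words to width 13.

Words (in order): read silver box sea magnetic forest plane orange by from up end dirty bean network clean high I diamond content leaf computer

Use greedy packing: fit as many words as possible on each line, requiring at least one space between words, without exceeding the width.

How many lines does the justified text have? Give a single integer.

Answer: 12

Derivation:
Line 1: ['read', 'silver'] (min_width=11, slack=2)
Line 2: ['box', 'sea'] (min_width=7, slack=6)
Line 3: ['magnetic'] (min_width=8, slack=5)
Line 4: ['forest', 'plane'] (min_width=12, slack=1)
Line 5: ['orange', 'by'] (min_width=9, slack=4)
Line 6: ['from', 'up', 'end'] (min_width=11, slack=2)
Line 7: ['dirty', 'bean'] (min_width=10, slack=3)
Line 8: ['network', 'clean'] (min_width=13, slack=0)
Line 9: ['high', 'I'] (min_width=6, slack=7)
Line 10: ['diamond'] (min_width=7, slack=6)
Line 11: ['content', 'leaf'] (min_width=12, slack=1)
Line 12: ['computer'] (min_width=8, slack=5)
Total lines: 12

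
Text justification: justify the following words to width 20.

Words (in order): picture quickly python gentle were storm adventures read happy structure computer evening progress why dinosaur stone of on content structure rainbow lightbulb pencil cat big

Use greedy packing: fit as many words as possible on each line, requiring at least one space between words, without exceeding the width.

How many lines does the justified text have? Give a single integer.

Answer: 10

Derivation:
Line 1: ['picture', 'quickly'] (min_width=15, slack=5)
Line 2: ['python', 'gentle', 'were'] (min_width=18, slack=2)
Line 3: ['storm', 'adventures'] (min_width=16, slack=4)
Line 4: ['read', 'happy', 'structure'] (min_width=20, slack=0)
Line 5: ['computer', 'evening'] (min_width=16, slack=4)
Line 6: ['progress', 'why'] (min_width=12, slack=8)
Line 7: ['dinosaur', 'stone', 'of', 'on'] (min_width=20, slack=0)
Line 8: ['content', 'structure'] (min_width=17, slack=3)
Line 9: ['rainbow', 'lightbulb'] (min_width=17, slack=3)
Line 10: ['pencil', 'cat', 'big'] (min_width=14, slack=6)
Total lines: 10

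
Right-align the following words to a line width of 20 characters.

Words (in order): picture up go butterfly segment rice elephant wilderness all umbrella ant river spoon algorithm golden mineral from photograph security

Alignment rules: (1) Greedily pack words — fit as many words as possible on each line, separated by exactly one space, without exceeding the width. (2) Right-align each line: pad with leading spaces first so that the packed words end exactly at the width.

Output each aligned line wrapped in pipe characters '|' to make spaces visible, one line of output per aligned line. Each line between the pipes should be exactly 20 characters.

Answer: |       picture up go|
|   butterfly segment|
|       rice elephant|
|      wilderness all|
|  umbrella ant river|
|     spoon algorithm|
| golden mineral from|
| photograph security|

Derivation:
Line 1: ['picture', 'up', 'go'] (min_width=13, slack=7)
Line 2: ['butterfly', 'segment'] (min_width=17, slack=3)
Line 3: ['rice', 'elephant'] (min_width=13, slack=7)
Line 4: ['wilderness', 'all'] (min_width=14, slack=6)
Line 5: ['umbrella', 'ant', 'river'] (min_width=18, slack=2)
Line 6: ['spoon', 'algorithm'] (min_width=15, slack=5)
Line 7: ['golden', 'mineral', 'from'] (min_width=19, slack=1)
Line 8: ['photograph', 'security'] (min_width=19, slack=1)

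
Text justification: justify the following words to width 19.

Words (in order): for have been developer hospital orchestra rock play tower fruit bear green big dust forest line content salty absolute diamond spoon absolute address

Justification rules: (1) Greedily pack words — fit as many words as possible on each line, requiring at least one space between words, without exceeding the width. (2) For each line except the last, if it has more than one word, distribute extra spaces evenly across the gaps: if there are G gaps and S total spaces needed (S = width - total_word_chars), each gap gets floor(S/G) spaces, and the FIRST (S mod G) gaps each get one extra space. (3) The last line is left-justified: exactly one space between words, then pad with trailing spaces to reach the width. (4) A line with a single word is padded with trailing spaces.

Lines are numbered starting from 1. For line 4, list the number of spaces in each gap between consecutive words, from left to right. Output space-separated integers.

Line 1: ['for', 'have', 'been'] (min_width=13, slack=6)
Line 2: ['developer', 'hospital'] (min_width=18, slack=1)
Line 3: ['orchestra', 'rock', 'play'] (min_width=19, slack=0)
Line 4: ['tower', 'fruit', 'bear'] (min_width=16, slack=3)
Line 5: ['green', 'big', 'dust'] (min_width=14, slack=5)
Line 6: ['forest', 'line', 'content'] (min_width=19, slack=0)
Line 7: ['salty', 'absolute'] (min_width=14, slack=5)
Line 8: ['diamond', 'spoon'] (min_width=13, slack=6)
Line 9: ['absolute', 'address'] (min_width=16, slack=3)

Answer: 3 2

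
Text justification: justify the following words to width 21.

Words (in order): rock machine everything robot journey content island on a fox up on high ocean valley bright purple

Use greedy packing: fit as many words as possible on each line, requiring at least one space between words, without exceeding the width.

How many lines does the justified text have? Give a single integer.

Answer: 6

Derivation:
Line 1: ['rock', 'machine'] (min_width=12, slack=9)
Line 2: ['everything', 'robot'] (min_width=16, slack=5)
Line 3: ['journey', 'content'] (min_width=15, slack=6)
Line 4: ['island', 'on', 'a', 'fox', 'up', 'on'] (min_width=21, slack=0)
Line 5: ['high', 'ocean', 'valley'] (min_width=17, slack=4)
Line 6: ['bright', 'purple'] (min_width=13, slack=8)
Total lines: 6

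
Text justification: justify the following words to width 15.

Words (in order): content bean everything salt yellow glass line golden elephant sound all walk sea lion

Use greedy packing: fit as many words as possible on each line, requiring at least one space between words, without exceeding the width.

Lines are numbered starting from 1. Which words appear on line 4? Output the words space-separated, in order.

Answer: line golden

Derivation:
Line 1: ['content', 'bean'] (min_width=12, slack=3)
Line 2: ['everything', 'salt'] (min_width=15, slack=0)
Line 3: ['yellow', 'glass'] (min_width=12, slack=3)
Line 4: ['line', 'golden'] (min_width=11, slack=4)
Line 5: ['elephant', 'sound'] (min_width=14, slack=1)
Line 6: ['all', 'walk', 'sea'] (min_width=12, slack=3)
Line 7: ['lion'] (min_width=4, slack=11)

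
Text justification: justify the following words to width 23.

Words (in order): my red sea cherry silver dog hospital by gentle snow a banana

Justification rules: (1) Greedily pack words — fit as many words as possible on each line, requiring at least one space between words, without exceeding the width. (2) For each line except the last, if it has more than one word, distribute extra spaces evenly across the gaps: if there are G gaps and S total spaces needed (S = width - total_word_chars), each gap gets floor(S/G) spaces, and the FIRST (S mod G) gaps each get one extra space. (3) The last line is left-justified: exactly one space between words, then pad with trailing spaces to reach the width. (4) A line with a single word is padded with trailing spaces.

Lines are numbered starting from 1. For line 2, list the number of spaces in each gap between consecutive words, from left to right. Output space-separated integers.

Line 1: ['my', 'red', 'sea', 'cherry'] (min_width=17, slack=6)
Line 2: ['silver', 'dog', 'hospital', 'by'] (min_width=22, slack=1)
Line 3: ['gentle', 'snow', 'a', 'banana'] (min_width=20, slack=3)

Answer: 2 1 1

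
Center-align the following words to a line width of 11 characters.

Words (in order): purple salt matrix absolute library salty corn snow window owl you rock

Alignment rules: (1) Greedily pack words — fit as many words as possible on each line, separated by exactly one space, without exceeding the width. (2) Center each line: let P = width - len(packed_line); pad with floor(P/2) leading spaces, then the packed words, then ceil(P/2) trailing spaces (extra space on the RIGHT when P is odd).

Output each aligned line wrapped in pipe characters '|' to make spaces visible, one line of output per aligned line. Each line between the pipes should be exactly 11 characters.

Line 1: ['purple', 'salt'] (min_width=11, slack=0)
Line 2: ['matrix'] (min_width=6, slack=5)
Line 3: ['absolute'] (min_width=8, slack=3)
Line 4: ['library'] (min_width=7, slack=4)
Line 5: ['salty', 'corn'] (min_width=10, slack=1)
Line 6: ['snow', 'window'] (min_width=11, slack=0)
Line 7: ['owl', 'you'] (min_width=7, slack=4)
Line 8: ['rock'] (min_width=4, slack=7)

Answer: |purple salt|
|  matrix   |
| absolute  |
|  library  |
|salty corn |
|snow window|
|  owl you  |
|   rock    |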